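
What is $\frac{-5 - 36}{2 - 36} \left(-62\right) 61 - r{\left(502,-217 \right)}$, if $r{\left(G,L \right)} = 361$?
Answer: $- \frac{83668}{17} \approx -4921.6$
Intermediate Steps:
$\frac{-5 - 36}{2 - 36} \left(-62\right) 61 - r{\left(502,-217 \right)} = \frac{-5 - 36}{2 - 36} \left(-62\right) 61 - 361 = - \frac{41}{2 - 36} \left(-62\right) 61 - 361 = - \frac{41}{-34} \left(-62\right) 61 - 361 = \left(-41\right) \left(- \frac{1}{34}\right) \left(-62\right) 61 - 361 = \frac{41}{34} \left(-62\right) 61 - 361 = \left(- \frac{1271}{17}\right) 61 - 361 = - \frac{77531}{17} - 361 = - \frac{83668}{17}$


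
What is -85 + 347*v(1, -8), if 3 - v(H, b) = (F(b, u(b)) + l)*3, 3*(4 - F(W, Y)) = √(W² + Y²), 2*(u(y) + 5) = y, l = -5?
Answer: 1997 + 347*√145 ≈ 6175.4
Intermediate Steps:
u(y) = -5 + y/2
F(W, Y) = 4 - √(W² + Y²)/3
v(H, b) = 6 + √(b² + (-5 + b/2)²) (v(H, b) = 3 - ((4 - √(b² + (-5 + b/2)²)/3) - 5)*3 = 3 - (-1 - √(b² + (-5 + b/2)²)/3)*3 = 3 - (-3 - √(b² + (-5 + b/2)²)) = 3 + (3 + √(b² + (-5 + b/2)²)) = 6 + √(b² + (-5 + b/2)²))
-85 + 347*v(1, -8) = -85 + 347*(6 + √((-10 - 8)² + 4*(-8)²)/2) = -85 + 347*(6 + √((-18)² + 4*64)/2) = -85 + 347*(6 + √(324 + 256)/2) = -85 + 347*(6 + √580/2) = -85 + 347*(6 + (2*√145)/2) = -85 + 347*(6 + √145) = -85 + (2082 + 347*√145) = 1997 + 347*√145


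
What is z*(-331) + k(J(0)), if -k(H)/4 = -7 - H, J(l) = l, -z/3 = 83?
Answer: 82447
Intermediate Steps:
z = -249 (z = -3*83 = -249)
k(H) = 28 + 4*H (k(H) = -4*(-7 - H) = 28 + 4*H)
z*(-331) + k(J(0)) = -249*(-331) + (28 + 4*0) = 82419 + (28 + 0) = 82419 + 28 = 82447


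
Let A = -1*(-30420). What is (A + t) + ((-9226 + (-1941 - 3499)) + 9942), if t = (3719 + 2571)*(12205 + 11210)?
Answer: 147306046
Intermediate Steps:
t = 147280350 (t = 6290*23415 = 147280350)
A = 30420
(A + t) + ((-9226 + (-1941 - 3499)) + 9942) = (30420 + 147280350) + ((-9226 + (-1941 - 3499)) + 9942) = 147310770 + ((-9226 - 5440) + 9942) = 147310770 + (-14666 + 9942) = 147310770 - 4724 = 147306046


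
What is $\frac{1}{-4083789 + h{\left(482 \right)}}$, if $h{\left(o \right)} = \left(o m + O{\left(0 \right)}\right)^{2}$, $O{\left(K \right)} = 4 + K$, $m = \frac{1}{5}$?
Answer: $- \frac{25}{101842721} \approx -2.4548 \cdot 10^{-7}$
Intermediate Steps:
$m = \frac{1}{5} \approx 0.2$
$h{\left(o \right)} = \left(4 + \frac{o}{5}\right)^{2}$ ($h{\left(o \right)} = \left(o \frac{1}{5} + \left(4 + 0\right)\right)^{2} = \left(\frac{o}{5} + 4\right)^{2} = \left(4 + \frac{o}{5}\right)^{2}$)
$\frac{1}{-4083789 + h{\left(482 \right)}} = \frac{1}{-4083789 + \frac{\left(20 + 482\right)^{2}}{25}} = \frac{1}{-4083789 + \frac{502^{2}}{25}} = \frac{1}{-4083789 + \frac{1}{25} \cdot 252004} = \frac{1}{-4083789 + \frac{252004}{25}} = \frac{1}{- \frac{101842721}{25}} = - \frac{25}{101842721}$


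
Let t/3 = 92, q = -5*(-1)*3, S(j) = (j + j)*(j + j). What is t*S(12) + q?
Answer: 158991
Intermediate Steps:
S(j) = 4*j² (S(j) = (2*j)*(2*j) = 4*j²)
q = 15 (q = 5*3 = 15)
t = 276 (t = 3*92 = 276)
t*S(12) + q = 276*(4*12²) + 15 = 276*(4*144) + 15 = 276*576 + 15 = 158976 + 15 = 158991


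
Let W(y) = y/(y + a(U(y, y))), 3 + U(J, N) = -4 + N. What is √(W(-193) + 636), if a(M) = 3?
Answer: √22996270/190 ≈ 25.239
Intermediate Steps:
U(J, N) = -7 + N (U(J, N) = -3 + (-4 + N) = -7 + N)
W(y) = y/(3 + y) (W(y) = y/(y + 3) = y/(3 + y))
√(W(-193) + 636) = √(-193/(3 - 193) + 636) = √(-193/(-190) + 636) = √(-193*(-1/190) + 636) = √(193/190 + 636) = √(121033/190) = √22996270/190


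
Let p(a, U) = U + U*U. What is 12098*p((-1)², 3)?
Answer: 145176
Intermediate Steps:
p(a, U) = U + U²
12098*p((-1)², 3) = 12098*(3*(1 + 3)) = 12098*(3*4) = 12098*12 = 145176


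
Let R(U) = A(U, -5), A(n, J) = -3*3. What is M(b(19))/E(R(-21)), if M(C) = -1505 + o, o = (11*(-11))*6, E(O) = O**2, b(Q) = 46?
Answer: -2231/81 ≈ -27.543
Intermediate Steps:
A(n, J) = -9
R(U) = -9
o = -726 (o = -121*6 = -726)
M(C) = -2231 (M(C) = -1505 - 726 = -2231)
M(b(19))/E(R(-21)) = -2231/((-9)**2) = -2231/81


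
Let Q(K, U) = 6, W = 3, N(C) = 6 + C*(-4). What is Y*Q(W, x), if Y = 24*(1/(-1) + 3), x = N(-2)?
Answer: 288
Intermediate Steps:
N(C) = 6 - 4*C
x = 14 (x = 6 - 4*(-2) = 6 + 8 = 14)
Y = 48 (Y = 24*(-1 + 3) = 24*2 = 48)
Y*Q(W, x) = 48*6 = 288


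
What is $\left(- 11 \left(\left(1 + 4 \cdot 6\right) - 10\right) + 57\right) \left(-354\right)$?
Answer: $38232$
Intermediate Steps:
$\left(- 11 \left(\left(1 + 4 \cdot 6\right) - 10\right) + 57\right) \left(-354\right) = \left(- 11 \left(\left(1 + 24\right) - 10\right) + 57\right) \left(-354\right) = \left(- 11 \left(25 - 10\right) + 57\right) \left(-354\right) = \left(\left(-11\right) 15 + 57\right) \left(-354\right) = \left(-165 + 57\right) \left(-354\right) = \left(-108\right) \left(-354\right) = 38232$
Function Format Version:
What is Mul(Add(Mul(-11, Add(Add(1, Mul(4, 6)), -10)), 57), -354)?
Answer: 38232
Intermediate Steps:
Mul(Add(Mul(-11, Add(Add(1, Mul(4, 6)), -10)), 57), -354) = Mul(Add(Mul(-11, Add(Add(1, 24), -10)), 57), -354) = Mul(Add(Mul(-11, Add(25, -10)), 57), -354) = Mul(Add(Mul(-11, 15), 57), -354) = Mul(Add(-165, 57), -354) = Mul(-108, -354) = 38232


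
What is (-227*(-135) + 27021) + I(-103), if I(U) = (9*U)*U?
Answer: 153147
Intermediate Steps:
I(U) = 9*U**2
(-227*(-135) + 27021) + I(-103) = (-227*(-135) + 27021) + 9*(-103)**2 = (30645 + 27021) + 9*10609 = 57666 + 95481 = 153147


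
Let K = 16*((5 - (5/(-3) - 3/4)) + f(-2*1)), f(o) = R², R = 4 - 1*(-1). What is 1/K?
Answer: 3/1556 ≈ 0.0019280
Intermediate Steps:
R = 5 (R = 4 + 1 = 5)
f(o) = 25 (f(o) = 5² = 25)
K = 1556/3 (K = 16*((5 - (5/(-3) - 3/4)) + 25) = 16*((5 - (5*(-⅓) - 3*¼)) + 25) = 16*((5 - (-5/3 - ¾)) + 25) = 16*((5 - 1*(-29/12)) + 25) = 16*((5 + 29/12) + 25) = 16*(89/12 + 25) = 16*(389/12) = 1556/3 ≈ 518.67)
1/K = 1/(1556/3) = 3/1556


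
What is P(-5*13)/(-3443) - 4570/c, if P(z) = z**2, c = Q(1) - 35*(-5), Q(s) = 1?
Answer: -749005/27544 ≈ -27.193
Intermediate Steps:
c = 176 (c = 1 - 35*(-5) = 1 + 175 = 176)
P(-5*13)/(-3443) - 4570/c = (-5*13)**2/(-3443) - 4570/176 = (-65)**2*(-1/3443) - 4570*1/176 = 4225*(-1/3443) - 2285/88 = -4225/3443 - 2285/88 = -749005/27544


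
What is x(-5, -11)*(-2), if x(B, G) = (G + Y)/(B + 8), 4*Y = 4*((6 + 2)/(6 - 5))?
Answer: 2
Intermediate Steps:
Y = 8 (Y = (4*((6 + 2)/(6 - 5)))/4 = (4*(8/1))/4 = (4*(8*1))/4 = (4*8)/4 = (¼)*32 = 8)
x(B, G) = (8 + G)/(8 + B) (x(B, G) = (G + 8)/(B + 8) = (8 + G)/(8 + B))
x(-5, -11)*(-2) = ((8 - 11)/(8 - 5))*(-2) = (-3/3)*(-2) = ((⅓)*(-3))*(-2) = -1*(-2) = 2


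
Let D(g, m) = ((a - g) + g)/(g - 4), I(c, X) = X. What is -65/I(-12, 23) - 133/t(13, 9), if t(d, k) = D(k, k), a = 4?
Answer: -15555/92 ≈ -169.08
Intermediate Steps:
D(g, m) = 4/(-4 + g) (D(g, m) = ((4 - g) + g)/(g - 4) = 4/(-4 + g))
t(d, k) = 4/(-4 + k)
-65/I(-12, 23) - 133/t(13, 9) = -65/23 - 133/(4/(-4 + 9)) = -65*1/23 - 133/(4/5) = -65/23 - 133/(4*(1/5)) = -65/23 - 133/4/5 = -65/23 - 133*5/4 = -65/23 - 665/4 = -15555/92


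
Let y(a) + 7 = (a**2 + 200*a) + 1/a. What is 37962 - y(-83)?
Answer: 3957441/83 ≈ 47680.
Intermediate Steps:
y(a) = -7 + 1/a + a**2 + 200*a (y(a) = -7 + ((a**2 + 200*a) + 1/a) = -7 + (1/a + a**2 + 200*a) = -7 + 1/a + a**2 + 200*a)
37962 - y(-83) = 37962 - (-7 + 1/(-83) + (-83)**2 + 200*(-83)) = 37962 - (-7 - 1/83 + 6889 - 16600) = 37962 - 1*(-806595/83) = 37962 + 806595/83 = 3957441/83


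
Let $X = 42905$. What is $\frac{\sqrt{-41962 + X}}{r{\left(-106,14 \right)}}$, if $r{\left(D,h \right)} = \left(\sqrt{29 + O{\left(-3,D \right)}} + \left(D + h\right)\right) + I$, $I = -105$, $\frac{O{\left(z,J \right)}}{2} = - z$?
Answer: $- \frac{197 \sqrt{943}}{38774} - \frac{\sqrt{33005}}{38774} \approx -0.16071$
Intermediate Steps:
$O{\left(z,J \right)} = - 2 z$ ($O{\left(z,J \right)} = 2 \left(- z\right) = - 2 z$)
$r{\left(D,h \right)} = -105 + D + h + \sqrt{35}$ ($r{\left(D,h \right)} = \left(\sqrt{29 - -6} + \left(D + h\right)\right) - 105 = \left(\sqrt{29 + 6} + \left(D + h\right)\right) - 105 = \left(\sqrt{35} + \left(D + h\right)\right) - 105 = \left(D + h + \sqrt{35}\right) - 105 = -105 + D + h + \sqrt{35}$)
$\frac{\sqrt{-41962 + X}}{r{\left(-106,14 \right)}} = \frac{\sqrt{-41962 + 42905}}{-105 - 106 + 14 + \sqrt{35}} = \frac{\sqrt{943}}{-197 + \sqrt{35}}$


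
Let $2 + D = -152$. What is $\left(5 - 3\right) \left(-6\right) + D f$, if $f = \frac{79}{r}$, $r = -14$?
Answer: $857$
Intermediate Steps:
$f = - \frac{79}{14}$ ($f = \frac{79}{-14} = 79 \left(- \frac{1}{14}\right) = - \frac{79}{14} \approx -5.6429$)
$D = -154$ ($D = -2 - 152 = -154$)
$\left(5 - 3\right) \left(-6\right) + D f = \left(5 - 3\right) \left(-6\right) - -869 = 2 \left(-6\right) + 869 = -12 + 869 = 857$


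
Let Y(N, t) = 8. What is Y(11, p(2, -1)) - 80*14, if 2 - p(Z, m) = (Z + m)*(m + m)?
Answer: -1112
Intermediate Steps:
p(Z, m) = 2 - 2*m*(Z + m) (p(Z, m) = 2 - (Z + m)*(m + m) = 2 - (Z + m)*2*m = 2 - 2*m*(Z + m))
Y(11, p(2, -1)) - 80*14 = 8 - 80*14 = 8 - 1120 = -1112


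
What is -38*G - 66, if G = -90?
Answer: 3354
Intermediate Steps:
-38*G - 66 = -38*(-90) - 66 = 3420 - 66 = 3354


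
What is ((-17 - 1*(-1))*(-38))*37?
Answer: 22496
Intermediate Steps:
((-17 - 1*(-1))*(-38))*37 = ((-17 + 1)*(-38))*37 = -16*(-38)*37 = 608*37 = 22496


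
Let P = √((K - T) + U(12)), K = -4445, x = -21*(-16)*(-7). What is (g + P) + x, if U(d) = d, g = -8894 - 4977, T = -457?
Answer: -16223 + 2*I*√994 ≈ -16223.0 + 63.056*I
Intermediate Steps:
x = -2352 (x = 336*(-7) = -2352)
g = -13871
P = 2*I*√994 (P = √((-4445 - 1*(-457)) + 12) = √((-4445 + 457) + 12) = √(-3988 + 12) = √(-3976) = 2*I*√994 ≈ 63.056*I)
(g + P) + x = (-13871 + 2*I*√994) - 2352 = -16223 + 2*I*√994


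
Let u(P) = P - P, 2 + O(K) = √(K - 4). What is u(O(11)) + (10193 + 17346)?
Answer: 27539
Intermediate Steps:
O(K) = -2 + √(-4 + K) (O(K) = -2 + √(K - 4) = -2 + √(-4 + K))
u(P) = 0
u(O(11)) + (10193 + 17346) = 0 + (10193 + 17346) = 0 + 27539 = 27539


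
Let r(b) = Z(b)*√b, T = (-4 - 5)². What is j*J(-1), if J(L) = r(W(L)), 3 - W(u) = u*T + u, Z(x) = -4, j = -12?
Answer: 48*√85 ≈ 442.54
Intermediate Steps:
T = 81 (T = (-9)² = 81)
W(u) = 3 - 82*u (W(u) = 3 - (u*81 + u) = 3 - (81*u + u) = 3 - 82*u)
r(b) = -4*√b
J(L) = -4*√(3 - 82*L)
j*J(-1) = -(-48)*√(3 - 82*(-1)) = -(-48)*√(3 + 82) = -(-48)*√85 = 48*√85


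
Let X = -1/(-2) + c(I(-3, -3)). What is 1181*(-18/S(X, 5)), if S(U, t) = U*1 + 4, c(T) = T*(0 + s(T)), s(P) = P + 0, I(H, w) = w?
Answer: -4724/3 ≈ -1574.7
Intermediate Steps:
s(P) = P
c(T) = T² (c(T) = T*(0 + T) = T*T = T²)
X = 19/2 (X = -1/(-2) + (-3)² = -1*(-½) + 9 = ½ + 9 = 19/2 ≈ 9.5000)
S(U, t) = 4 + U (S(U, t) = U + 4 = 4 + U)
1181*(-18/S(X, 5)) = 1181*(-18/(4 + 19/2)) = 1181*(-18/27/2) = 1181*(-18*2/27) = 1181*(-4/3) = -4724/3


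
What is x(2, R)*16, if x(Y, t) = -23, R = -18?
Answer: -368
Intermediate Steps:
x(2, R)*16 = -23*16 = -368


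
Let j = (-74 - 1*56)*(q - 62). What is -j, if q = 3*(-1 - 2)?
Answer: -9230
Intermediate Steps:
q = -9 (q = 3*(-3) = -9)
j = 9230 (j = (-74 - 1*56)*(-9 - 62) = (-74 - 56)*(-71) = -130*(-71) = 9230)
-j = -1*9230 = -9230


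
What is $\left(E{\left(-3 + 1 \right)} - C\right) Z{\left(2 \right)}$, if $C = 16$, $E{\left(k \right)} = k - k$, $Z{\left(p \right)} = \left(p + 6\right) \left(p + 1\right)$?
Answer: $-384$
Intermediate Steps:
$Z{\left(p \right)} = \left(1 + p\right) \left(6 + p\right)$ ($Z{\left(p \right)} = \left(6 + p\right) \left(1 + p\right) = \left(1 + p\right) \left(6 + p\right)$)
$E{\left(k \right)} = 0$
$\left(E{\left(-3 + 1 \right)} - C\right) Z{\left(2 \right)} = \left(0 - 16\right) \left(6 + 2^{2} + 7 \cdot 2\right) = \left(0 - 16\right) \left(6 + 4 + 14\right) = \left(-16\right) 24 = -384$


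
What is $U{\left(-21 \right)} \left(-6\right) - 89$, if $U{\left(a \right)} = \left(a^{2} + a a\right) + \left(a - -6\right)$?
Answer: $-5291$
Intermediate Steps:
$U{\left(a \right)} = 6 + a + 2 a^{2}$ ($U{\left(a \right)} = \left(a^{2} + a^{2}\right) + \left(a + 6\right) = 2 a^{2} + \left(6 + a\right) = 6 + a + 2 a^{2}$)
$U{\left(-21 \right)} \left(-6\right) - 89 = \left(6 - 21 + 2 \left(-21\right)^{2}\right) \left(-6\right) - 89 = \left(6 - 21 + 2 \cdot 441\right) \left(-6\right) - 89 = \left(6 - 21 + 882\right) \left(-6\right) - 89 = 867 \left(-6\right) - 89 = -5202 - 89 = -5291$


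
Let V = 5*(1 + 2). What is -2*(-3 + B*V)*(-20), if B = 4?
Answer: 2280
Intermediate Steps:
V = 15 (V = 5*3 = 15)
-2*(-3 + B*V)*(-20) = -2*(-3 + 4*15)*(-20) = -2*(-3 + 60)*(-20) = -2*57*(-20) = -114*(-20) = 2280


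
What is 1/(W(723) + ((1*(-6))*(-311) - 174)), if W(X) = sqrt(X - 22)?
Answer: 1692/2862163 - sqrt(701)/2862163 ≈ 0.00058191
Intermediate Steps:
W(X) = sqrt(-22 + X)
1/(W(723) + ((1*(-6))*(-311) - 174)) = 1/(sqrt(-22 + 723) + ((1*(-6))*(-311) - 174)) = 1/(sqrt(701) + (-6*(-311) - 174)) = 1/(sqrt(701) + (1866 - 174)) = 1/(sqrt(701) + 1692) = 1/(1692 + sqrt(701))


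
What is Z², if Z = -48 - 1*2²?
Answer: 2704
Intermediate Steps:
Z = -52 (Z = -48 - 1*4 = -48 - 4 = -52)
Z² = (-52)² = 2704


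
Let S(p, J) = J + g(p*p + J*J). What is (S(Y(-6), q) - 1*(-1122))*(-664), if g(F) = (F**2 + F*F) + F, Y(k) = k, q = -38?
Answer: -2910553696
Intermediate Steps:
g(F) = F + 2*F**2 (g(F) = (F**2 + F**2) + F = 2*F**2 + F = F + 2*F**2)
S(p, J) = J + (J**2 + p**2)*(1 + 2*J**2 + 2*p**2) (S(p, J) = J + (p*p + J*J)*(1 + 2*(p*p + J*J)) = J + (p**2 + J**2)*(1 + 2*(p**2 + J**2)) = J + (J**2 + p**2)*(1 + 2*(J**2 + p**2)) = J + (J**2 + p**2)*(1 + (2*J**2 + 2*p**2)) = J + (J**2 + p**2)*(1 + 2*J**2 + 2*p**2))
(S(Y(-6), q) - 1*(-1122))*(-664) = ((-38 + ((-38)**2 + (-6)**2)*(1 + 2*(-38)**2 + 2*(-6)**2)) - 1*(-1122))*(-664) = ((-38 + (1444 + 36)*(1 + 2*1444 + 2*36)) + 1122)*(-664) = ((-38 + 1480*(1 + 2888 + 72)) + 1122)*(-664) = ((-38 + 1480*2961) + 1122)*(-664) = ((-38 + 4382280) + 1122)*(-664) = (4382242 + 1122)*(-664) = 4383364*(-664) = -2910553696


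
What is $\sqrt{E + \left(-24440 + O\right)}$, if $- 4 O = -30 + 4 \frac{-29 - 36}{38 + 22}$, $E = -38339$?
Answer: $\frac{i \sqrt{2259735}}{6} \approx 250.54 i$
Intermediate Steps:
$O = \frac{103}{12}$ ($O = - \frac{-30 + 4 \frac{-29 - 36}{38 + 22}}{4} = - \frac{-30 + 4 \left(- \frac{65}{60}\right)}{4} = - \frac{-30 + 4 \left(\left(-65\right) \frac{1}{60}\right)}{4} = - \frac{-30 + 4 \left(- \frac{13}{12}\right)}{4} = - \frac{-30 - \frac{13}{3}}{4} = \left(- \frac{1}{4}\right) \left(- \frac{103}{3}\right) = \frac{103}{12} \approx 8.5833$)
$\sqrt{E + \left(-24440 + O\right)} = \sqrt{-38339 + \left(-24440 + \frac{103}{12}\right)} = \sqrt{-38339 - \frac{293177}{12}} = \sqrt{- \frac{753245}{12}} = \frac{i \sqrt{2259735}}{6}$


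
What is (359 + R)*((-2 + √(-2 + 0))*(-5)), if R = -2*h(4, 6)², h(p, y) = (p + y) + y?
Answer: -1530 + 765*I*√2 ≈ -1530.0 + 1081.9*I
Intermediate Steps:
h(p, y) = p + 2*y
R = -512 (R = -2*(4 + 2*6)² = -2*(4 + 12)² = -2*16² = -2*256 = -512)
(359 + R)*((-2 + √(-2 + 0))*(-5)) = (359 - 512)*((-2 + √(-2 + 0))*(-5)) = -153*(-2 + √(-2))*(-5) = -153*(-2 + I*√2)*(-5) = -153*(10 - 5*I*√2) = -1530 + 765*I*√2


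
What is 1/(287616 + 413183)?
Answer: 1/700799 ≈ 1.4269e-6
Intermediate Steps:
1/(287616 + 413183) = 1/700799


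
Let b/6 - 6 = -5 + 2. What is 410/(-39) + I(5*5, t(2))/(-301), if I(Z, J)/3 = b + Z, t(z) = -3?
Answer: -2987/273 ≈ -10.941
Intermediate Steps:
b = 18 (b = 36 + 6*(-5 + 2) = 36 + 6*(-3) = 36 - 18 = 18)
I(Z, J) = 54 + 3*Z (I(Z, J) = 3*(18 + Z) = 54 + 3*Z)
410/(-39) + I(5*5, t(2))/(-301) = 410/(-39) + (54 + 3*(5*5))/(-301) = 410*(-1/39) + (54 + 3*25)*(-1/301) = -410/39 + (54 + 75)*(-1/301) = -410/39 + 129*(-1/301) = -410/39 - 3/7 = -2987/273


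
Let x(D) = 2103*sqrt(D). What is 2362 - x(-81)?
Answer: 2362 - 18927*I ≈ 2362.0 - 18927.0*I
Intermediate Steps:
2362 - x(-81) = 2362 - 2103*sqrt(-81) = 2362 - 2103*9*I = 2362 - 18927*I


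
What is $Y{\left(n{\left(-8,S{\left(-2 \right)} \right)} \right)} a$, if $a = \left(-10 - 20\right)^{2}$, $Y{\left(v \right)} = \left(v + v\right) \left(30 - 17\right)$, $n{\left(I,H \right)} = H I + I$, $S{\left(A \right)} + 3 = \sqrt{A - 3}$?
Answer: $374400 - 187200 i \sqrt{5} \approx 3.744 \cdot 10^{5} - 4.1859 \cdot 10^{5} i$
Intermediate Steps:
$S{\left(A \right)} = -3 + \sqrt{-3 + A}$ ($S{\left(A \right)} = -3 + \sqrt{A - 3} = -3 + \sqrt{-3 + A}$)
$n{\left(I,H \right)} = I + H I$
$Y{\left(v \right)} = 26 v$ ($Y{\left(v \right)} = 2 v 13 = 26 v$)
$a = 900$ ($a = \left(-30\right)^{2} = 900$)
$Y{\left(n{\left(-8,S{\left(-2 \right)} \right)} \right)} a = 26 \left(- 8 \left(1 - \left(3 - \sqrt{-3 - 2}\right)\right)\right) 900 = 26 \left(- 8 \left(1 - \left(3 - \sqrt{-5}\right)\right)\right) 900 = 26 \left(- 8 \left(1 - \left(3 - i \sqrt{5}\right)\right)\right) 900 = 26 \left(- 8 \left(-2 + i \sqrt{5}\right)\right) 900 = 26 \left(16 - 8 i \sqrt{5}\right) 900 = \left(416 - 208 i \sqrt{5}\right) 900 = 374400 - 187200 i \sqrt{5}$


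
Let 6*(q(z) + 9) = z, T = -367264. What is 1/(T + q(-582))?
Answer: -1/367370 ≈ -2.7221e-6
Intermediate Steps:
q(z) = -9 + z/6
1/(T + q(-582)) = 1/(-367264 + (-9 + (1/6)*(-582))) = 1/(-367264 + (-9 - 97)) = 1/(-367264 - 106) = 1/(-367370) = -1/367370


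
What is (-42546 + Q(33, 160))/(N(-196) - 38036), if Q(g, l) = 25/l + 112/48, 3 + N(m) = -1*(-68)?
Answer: 4084177/3645216 ≈ 1.1204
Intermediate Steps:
N(m) = 65 (N(m) = -3 - 1*(-68) = -3 + 68 = 65)
Q(g, l) = 7/3 + 25/l (Q(g, l) = 25/l + 112*(1/48) = 25/l + 7/3 = 7/3 + 25/l)
(-42546 + Q(33, 160))/(N(-196) - 38036) = (-42546 + (7/3 + 25/160))/(65 - 38036) = (-42546 + (7/3 + 25*(1/160)))/(-37971) = (-42546 + (7/3 + 5/32))*(-1/37971) = (-42546 + 239/96)*(-1/37971) = -4084177/96*(-1/37971) = 4084177/3645216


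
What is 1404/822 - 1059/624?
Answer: 311/28496 ≈ 0.010914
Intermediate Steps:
1404/822 - 1059/624 = 1404*(1/822) - 1059*1/624 = 234/137 - 353/208 = 311/28496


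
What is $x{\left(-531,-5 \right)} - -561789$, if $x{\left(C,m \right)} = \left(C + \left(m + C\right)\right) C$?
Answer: $1128366$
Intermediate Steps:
$x{\left(C,m \right)} = C \left(m + 2 C\right)$ ($x{\left(C,m \right)} = \left(C + \left(C + m\right)\right) C = \left(m + 2 C\right) C = C \left(m + 2 C\right)$)
$x{\left(-531,-5 \right)} - -561789 = - 531 \left(-5 + 2 \left(-531\right)\right) - -561789 = - 531 \left(-5 - 1062\right) + 561789 = \left(-531\right) \left(-1067\right) + 561789 = 566577 + 561789 = 1128366$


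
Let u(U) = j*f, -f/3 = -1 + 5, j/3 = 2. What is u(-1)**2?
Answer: 5184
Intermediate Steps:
j = 6 (j = 3*2 = 6)
f = -12 (f = -3*(-1 + 5) = -3*4 = -12)
u(U) = -72 (u(U) = 6*(-12) = -72)
u(-1)**2 = (-72)**2 = 5184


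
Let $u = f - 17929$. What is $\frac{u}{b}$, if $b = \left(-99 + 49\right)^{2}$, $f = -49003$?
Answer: $- \frac{16733}{625} \approx -26.773$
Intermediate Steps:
$b = 2500$ ($b = \left(-50\right)^{2} = 2500$)
$u = -66932$ ($u = -49003 - 17929 = -66932$)
$\frac{u}{b} = - \frac{66932}{2500} = \left(-66932\right) \frac{1}{2500} = - \frac{16733}{625}$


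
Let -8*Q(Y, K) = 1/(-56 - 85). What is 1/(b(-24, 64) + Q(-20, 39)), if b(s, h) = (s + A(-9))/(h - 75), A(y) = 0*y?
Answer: 12408/27083 ≈ 0.45815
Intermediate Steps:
A(y) = 0
Q(Y, K) = 1/1128 (Q(Y, K) = -1/(8*(-56 - 85)) = -1/8/(-141) = -1/8*(-1/141) = 1/1128)
b(s, h) = s/(-75 + h) (b(s, h) = (s + 0)/(h - 75) = s/(-75 + h))
1/(b(-24, 64) + Q(-20, 39)) = 1/(-24/(-75 + 64) + 1/1128) = 1/(-24/(-11) + 1/1128) = 1/(-24*(-1/11) + 1/1128) = 1/(24/11 + 1/1128) = 1/(27083/12408) = 12408/27083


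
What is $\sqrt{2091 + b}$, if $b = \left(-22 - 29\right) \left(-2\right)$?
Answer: $\sqrt{2193} \approx 46.829$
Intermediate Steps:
$b = 102$ ($b = \left(-51\right) \left(-2\right) = 102$)
$\sqrt{2091 + b} = \sqrt{2091 + 102} = \sqrt{2193}$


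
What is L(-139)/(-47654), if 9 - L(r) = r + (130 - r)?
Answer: 121/47654 ≈ 0.0025391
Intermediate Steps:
L(r) = -121 (L(r) = 9 - (r + (130 - r)) = 9 - 1*130 = 9 - 130 = -121)
L(-139)/(-47654) = -121/(-47654) = -121*(-1/47654) = 121/47654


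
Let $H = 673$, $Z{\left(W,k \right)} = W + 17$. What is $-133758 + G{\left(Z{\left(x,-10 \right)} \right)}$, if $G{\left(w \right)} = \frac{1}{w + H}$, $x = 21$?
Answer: $- \frac{95101937}{711} \approx -1.3376 \cdot 10^{5}$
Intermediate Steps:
$Z{\left(W,k \right)} = 17 + W$
$G{\left(w \right)} = \frac{1}{673 + w}$ ($G{\left(w \right)} = \frac{1}{w + 673} = \frac{1}{673 + w}$)
$-133758 + G{\left(Z{\left(x,-10 \right)} \right)} = -133758 + \frac{1}{673 + \left(17 + 21\right)} = -133758 + \frac{1}{673 + 38} = -133758 + \frac{1}{711} = - \frac{95101937}{711}$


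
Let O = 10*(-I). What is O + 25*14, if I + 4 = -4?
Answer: 430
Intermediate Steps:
I = -8 (I = -4 - 4 = -8)
O = 80 (O = 10*(-1*(-8)) = 10*8 = 80)
O + 25*14 = 80 + 25*14 = 80 + 350 = 430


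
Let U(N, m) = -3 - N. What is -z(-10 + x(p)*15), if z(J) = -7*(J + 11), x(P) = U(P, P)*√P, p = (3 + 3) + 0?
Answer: 7 - 945*√6 ≈ -2307.8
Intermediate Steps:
p = 6 (p = 6 + 0 = 6)
x(P) = √P*(-3 - P) (x(P) = (-3 - P)*√P = √P*(-3 - P))
z(J) = -77 - 7*J (z(J) = -7*(11 + J) = -77 - 7*J)
-z(-10 + x(p)*15) = -(-77 - 7*(-10 + (√6*(-3 - 1*6))*15)) = -(-77 - 7*(-10 + (√6*(-3 - 6))*15)) = -(-77 - 7*(-10 + (√6*(-9))*15)) = -(-77 - 7*(-10 - 9*√6*15)) = -(-77 - 7*(-10 - 135*√6)) = -(-77 + (70 + 945*√6)) = -(-7 + 945*√6) = 7 - 945*√6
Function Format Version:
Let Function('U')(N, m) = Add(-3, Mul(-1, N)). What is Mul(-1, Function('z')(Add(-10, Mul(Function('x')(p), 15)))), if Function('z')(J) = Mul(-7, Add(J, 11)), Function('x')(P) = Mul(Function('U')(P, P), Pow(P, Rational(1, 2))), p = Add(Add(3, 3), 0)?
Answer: Add(7, Mul(-945, Pow(6, Rational(1, 2)))) ≈ -2307.8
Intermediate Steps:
p = 6 (p = Add(6, 0) = 6)
Function('x')(P) = Mul(Pow(P, Rational(1, 2)), Add(-3, Mul(-1, P))) (Function('x')(P) = Mul(Add(-3, Mul(-1, P)), Pow(P, Rational(1, 2))) = Mul(Pow(P, Rational(1, 2)), Add(-3, Mul(-1, P))))
Function('z')(J) = Add(-77, Mul(-7, J)) (Function('z')(J) = Mul(-7, Add(11, J)) = Add(-77, Mul(-7, J)))
Mul(-1, Function('z')(Add(-10, Mul(Function('x')(p), 15)))) = Mul(-1, Add(-77, Mul(-7, Add(-10, Mul(Mul(Pow(6, Rational(1, 2)), Add(-3, Mul(-1, 6))), 15))))) = Mul(-1, Add(-77, Mul(-7, Add(-10, Mul(Mul(Pow(6, Rational(1, 2)), Add(-3, -6)), 15))))) = Mul(-1, Add(-77, Mul(-7, Add(-10, Mul(Mul(Pow(6, Rational(1, 2)), -9), 15))))) = Mul(-1, Add(-77, Mul(-7, Add(-10, Mul(Mul(-9, Pow(6, Rational(1, 2))), 15))))) = Mul(-1, Add(-77, Mul(-7, Add(-10, Mul(-135, Pow(6, Rational(1, 2))))))) = Mul(-1, Add(-77, Add(70, Mul(945, Pow(6, Rational(1, 2)))))) = Mul(-1, Add(-7, Mul(945, Pow(6, Rational(1, 2))))) = Add(7, Mul(-945, Pow(6, Rational(1, 2))))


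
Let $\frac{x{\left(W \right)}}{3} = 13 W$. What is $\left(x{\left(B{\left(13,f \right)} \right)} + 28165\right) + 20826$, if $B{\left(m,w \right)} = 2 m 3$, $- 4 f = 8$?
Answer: $52033$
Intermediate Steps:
$f = -2$ ($f = \left(- \frac{1}{4}\right) 8 = -2$)
$B{\left(m,w \right)} = 6 m$
$x{\left(W \right)} = 39 W$ ($x{\left(W \right)} = 3 \cdot 13 W = 39 W$)
$\left(x{\left(B{\left(13,f \right)} \right)} + 28165\right) + 20826 = \left(39 \cdot 6 \cdot 13 + 28165\right) + 20826 = \left(39 \cdot 78 + 28165\right) + 20826 = \left(3042 + 28165\right) + 20826 = 31207 + 20826 = 52033$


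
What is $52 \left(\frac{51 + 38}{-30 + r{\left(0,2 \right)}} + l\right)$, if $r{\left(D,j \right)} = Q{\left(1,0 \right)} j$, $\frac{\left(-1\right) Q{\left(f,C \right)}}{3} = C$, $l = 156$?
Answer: $\frac{119366}{15} \approx 7957.7$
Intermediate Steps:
$Q{\left(f,C \right)} = - 3 C$
$r{\left(D,j \right)} = 0$ ($r{\left(D,j \right)} = \left(-3\right) 0 j = 0 j = 0$)
$52 \left(\frac{51 + 38}{-30 + r{\left(0,2 \right)}} + l\right) = 52 \left(\frac{51 + 38}{-30 + 0} + 156\right) = 52 \left(\frac{89}{-30} + 156\right) = 52 \left(89 \left(- \frac{1}{30}\right) + 156\right) = 52 \left(- \frac{89}{30} + 156\right) = 52 \cdot \frac{4591}{30} = \frac{119366}{15}$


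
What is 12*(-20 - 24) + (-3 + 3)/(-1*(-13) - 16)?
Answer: -528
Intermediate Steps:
12*(-20 - 24) + (-3 + 3)/(-1*(-13) - 16) = 12*(-44) + 0/(13 - 16) = -528 + 0/(-3) = -528 + 0*(-1/3) = -528 + 0 = -528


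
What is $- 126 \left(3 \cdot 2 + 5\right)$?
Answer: $-1386$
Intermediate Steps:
$- 126 \left(3 \cdot 2 + 5\right) = - 126 \left(6 + 5\right) = \left(-126\right) 11 = -1386$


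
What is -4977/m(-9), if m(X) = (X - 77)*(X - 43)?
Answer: -4977/4472 ≈ -1.1129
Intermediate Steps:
m(X) = (-77 + X)*(-43 + X)
-4977/m(-9) = -4977/(3311 + (-9)² - 120*(-9)) = -4977/(3311 + 81 + 1080) = -4977/4472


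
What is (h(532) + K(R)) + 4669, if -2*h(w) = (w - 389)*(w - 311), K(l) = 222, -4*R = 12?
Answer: -21821/2 ≈ -10911.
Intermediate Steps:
R = -3 (R = -¼*12 = -3)
h(w) = -(-389 + w)*(-311 + w)/2 (h(w) = -(w - 389)*(w - 311)/2 = -(-389 + w)*(-311 + w)/2)
(h(532) + K(R)) + 4669 = ((-120979/2 + 350*532 - ½*532²) + 222) + 4669 = ((-120979/2 + 186200 - ½*283024) + 222) + 4669 = ((-120979/2 + 186200 - 141512) + 222) + 4669 = (-31603/2 + 222) + 4669 = -31159/2 + 4669 = -21821/2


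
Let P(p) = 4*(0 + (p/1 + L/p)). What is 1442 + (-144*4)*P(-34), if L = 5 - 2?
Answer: 1359682/17 ≈ 79981.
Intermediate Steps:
L = 3
P(p) = 4*p + 12/p (P(p) = 4*(0 + (p/1 + 3/p)) = 4*(0 + (p*1 + 3/p)) = 4*(0 + (p + 3/p)) = 4*(p + 3/p) = 4*p + 12/p)
1442 + (-144*4)*P(-34) = 1442 + (-144*4)*(4*(-34) + 12/(-34)) = 1442 - 576*(-136 + 12*(-1/34)) = 1442 - 576*(-136 - 6/17) = 1442 - 576*(-2318/17) = 1442 + 1335168/17 = 1359682/17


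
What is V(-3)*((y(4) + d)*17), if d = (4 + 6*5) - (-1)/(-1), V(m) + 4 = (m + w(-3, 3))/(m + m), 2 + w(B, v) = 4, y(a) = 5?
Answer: -7429/3 ≈ -2476.3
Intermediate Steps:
w(B, v) = 2 (w(B, v) = -2 + 4 = 2)
V(m) = -4 + (2 + m)/(2*m) (V(m) = -4 + (m + 2)/(m + m) = -4 + (2 + m)/((2*m)) = -4 + (2 + m)*(1/(2*m)) = -4 + (2 + m)/(2*m))
d = 33 (d = (4 + 30) - (-1)*(-1) = 34 - 1*1 = 34 - 1 = 33)
V(-3)*((y(4) + d)*17) = (-7/2 + 1/(-3))*((5 + 33)*17) = (-7/2 - ⅓)*(38*17) = -23/6*646 = -7429/3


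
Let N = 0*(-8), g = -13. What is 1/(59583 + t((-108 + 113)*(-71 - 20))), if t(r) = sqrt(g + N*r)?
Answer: 59583/3550133902 - I*sqrt(13)/3550133902 ≈ 1.6783e-5 - 1.0156e-9*I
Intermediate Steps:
N = 0
t(r) = I*sqrt(13) (t(r) = sqrt(-13 + 0*r) = sqrt(-13 + 0) = sqrt(-13) = I*sqrt(13))
1/(59583 + t((-108 + 113)*(-71 - 20))) = 1/(59583 + I*sqrt(13))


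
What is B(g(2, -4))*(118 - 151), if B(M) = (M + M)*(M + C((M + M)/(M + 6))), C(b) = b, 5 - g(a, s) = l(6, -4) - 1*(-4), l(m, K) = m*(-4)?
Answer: -1361250/31 ≈ -43911.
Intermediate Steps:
l(m, K) = -4*m
g(a, s) = 25 (g(a, s) = 5 - (-4*6 - 1*(-4)) = 5 - (-24 + 4) = 5 - 1*(-20) = 5 + 20 = 25)
B(M) = 2*M*(M + 2*M/(6 + M)) (B(M) = (M + M)*(M + (M + M)/(M + 6)) = (2*M)*(M + (2*M)/(6 + M)) = (2*M)*(M + 2*M/(6 + M)) = 2*M*(M + 2*M/(6 + M)))
B(g(2, -4))*(118 - 151) = (2*25²*(8 + 25)/(6 + 25))*(118 - 151) = (2*625*33/31)*(-33) = (2*625*(1/31)*33)*(-33) = (41250/31)*(-33) = -1361250/31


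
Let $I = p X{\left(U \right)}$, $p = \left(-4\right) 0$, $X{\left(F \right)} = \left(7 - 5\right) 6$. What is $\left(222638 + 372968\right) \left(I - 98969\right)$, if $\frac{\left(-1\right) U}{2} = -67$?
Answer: $-58946530214$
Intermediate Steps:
$U = 134$ ($U = \left(-2\right) \left(-67\right) = 134$)
$X{\left(F \right)} = 12$ ($X{\left(F \right)} = 2 \cdot 6 = 12$)
$p = 0$
$I = 0$ ($I = 0 \cdot 12 = 0$)
$\left(222638 + 372968\right) \left(I - 98969\right) = \left(222638 + 372968\right) \left(0 - 98969\right) = 595606 \left(-98969\right) = -58946530214$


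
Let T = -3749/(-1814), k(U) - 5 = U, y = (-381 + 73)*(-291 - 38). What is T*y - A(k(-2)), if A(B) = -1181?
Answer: 191018001/907 ≈ 2.1060e+5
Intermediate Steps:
y = 101332 (y = -308*(-329) = 101332)
k(U) = 5 + U
T = 3749/1814 (T = -3749*(-1/1814) = 3749/1814 ≈ 2.0667)
T*y - A(k(-2)) = (3749/1814)*101332 - 1*(-1181) = 189946834/907 + 1181 = 191018001/907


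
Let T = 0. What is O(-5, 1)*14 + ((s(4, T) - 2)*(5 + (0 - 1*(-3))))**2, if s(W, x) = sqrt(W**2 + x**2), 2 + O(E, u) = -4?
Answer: 172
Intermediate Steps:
O(E, u) = -6 (O(E, u) = -2 - 4 = -6)
O(-5, 1)*14 + ((s(4, T) - 2)*(5 + (0 - 1*(-3))))**2 = -6*14 + ((sqrt(4**2 + 0**2) - 2)*(5 + (0 - 1*(-3))))**2 = -84 + ((sqrt(16 + 0) - 2)*(5 + (0 + 3)))**2 = -84 + ((sqrt(16) - 2)*(5 + 3))**2 = -84 + ((4 - 2)*8)**2 = -84 + (2*8)**2 = -84 + 16**2 = -84 + 256 = 172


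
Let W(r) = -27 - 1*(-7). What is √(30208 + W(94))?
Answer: 2*√7547 ≈ 173.75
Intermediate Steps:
W(r) = -20 (W(r) = -27 + 7 = -20)
√(30208 + W(94)) = √(30208 - 20) = √30188 = 2*√7547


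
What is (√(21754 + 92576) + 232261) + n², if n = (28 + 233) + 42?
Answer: 324070 + √114330 ≈ 3.2441e+5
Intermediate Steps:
n = 303 (n = 261 + 42 = 303)
(√(21754 + 92576) + 232261) + n² = (√(21754 + 92576) + 232261) + 303² = (√114330 + 232261) + 91809 = (232261 + √114330) + 91809 = 324070 + √114330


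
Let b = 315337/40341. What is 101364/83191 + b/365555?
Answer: 1494826367904187/1226805552327705 ≈ 1.2185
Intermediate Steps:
b = 315337/40341 (b = 315337*(1/40341) = 315337/40341 ≈ 7.8168)
101364/83191 + b/365555 = 101364/83191 + (315337/40341)/365555 = 101364*(1/83191) + (315337/40341)*(1/365555) = 101364/83191 + 315337/14746854255 = 1494826367904187/1226805552327705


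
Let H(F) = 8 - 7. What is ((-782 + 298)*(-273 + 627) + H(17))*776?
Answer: -132955960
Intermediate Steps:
H(F) = 1
((-782 + 298)*(-273 + 627) + H(17))*776 = ((-782 + 298)*(-273 + 627) + 1)*776 = (-484*354 + 1)*776 = (-171336 + 1)*776 = -171335*776 = -132955960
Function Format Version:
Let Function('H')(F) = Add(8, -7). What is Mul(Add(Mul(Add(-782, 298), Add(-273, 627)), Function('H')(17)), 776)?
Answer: -132955960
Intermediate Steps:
Function('H')(F) = 1
Mul(Add(Mul(Add(-782, 298), Add(-273, 627)), Function('H')(17)), 776) = Mul(Add(Mul(Add(-782, 298), Add(-273, 627)), 1), 776) = Mul(Add(Mul(-484, 354), 1), 776) = Mul(Add(-171336, 1), 776) = Mul(-171335, 776) = -132955960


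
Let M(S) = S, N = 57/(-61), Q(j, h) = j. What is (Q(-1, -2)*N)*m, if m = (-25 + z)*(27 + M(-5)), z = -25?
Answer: -62700/61 ≈ -1027.9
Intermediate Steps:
N = -57/61 (N = 57*(-1/61) = -57/61 ≈ -0.93443)
m = -1100 (m = (-25 - 25)*(27 - 5) = -50*22 = -1100)
(Q(-1, -2)*N)*m = -1*(-57/61)*(-1100) = (57/61)*(-1100) = -62700/61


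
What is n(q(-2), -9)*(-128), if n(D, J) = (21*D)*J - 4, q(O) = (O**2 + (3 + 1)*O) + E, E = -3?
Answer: -168832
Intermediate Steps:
q(O) = -3 + O**2 + 4*O (q(O) = (O**2 + (3 + 1)*O) - 3 = (O**2 + 4*O) - 3 = -3 + O**2 + 4*O)
n(D, J) = -4 + 21*D*J (n(D, J) = 21*D*J - 4 = -4 + 21*D*J)
n(q(-2), -9)*(-128) = (-4 + 21*(-3 + (-2)**2 + 4*(-2))*(-9))*(-128) = (-4 + 21*(-3 + 4 - 8)*(-9))*(-128) = (-4 + 21*(-7)*(-9))*(-128) = (-4 + 1323)*(-128) = 1319*(-128) = -168832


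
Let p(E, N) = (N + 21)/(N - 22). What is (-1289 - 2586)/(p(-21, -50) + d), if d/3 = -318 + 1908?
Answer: -279000/343469 ≈ -0.81230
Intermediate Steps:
d = 4770 (d = 3*(-318 + 1908) = 3*1590 = 4770)
p(E, N) = (21 + N)/(-22 + N)
(-1289 - 2586)/(p(-21, -50) + d) = (-1289 - 2586)/((21 - 50)/(-22 - 50) + 4770) = -3875/(-29/(-72) + 4770) = -3875/(-1/72*(-29) + 4770) = -3875/(29/72 + 4770) = -3875/343469/72 = -3875*72/343469 = -279000/343469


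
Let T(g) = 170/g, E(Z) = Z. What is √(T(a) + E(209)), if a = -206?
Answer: √2208526/103 ≈ 14.428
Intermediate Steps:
√(T(a) + E(209)) = √(170/(-206) + 209) = √(170*(-1/206) + 209) = √(-85/103 + 209) = √(21442/103) = √2208526/103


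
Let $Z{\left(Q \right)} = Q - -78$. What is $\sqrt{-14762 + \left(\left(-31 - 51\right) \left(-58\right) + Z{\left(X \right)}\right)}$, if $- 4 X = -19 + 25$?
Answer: $\frac{i \sqrt{39718}}{2} \approx 99.647 i$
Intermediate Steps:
$X = - \frac{3}{2}$ ($X = - \frac{-19 + 25}{4} = \left(- \frac{1}{4}\right) 6 = - \frac{3}{2} \approx -1.5$)
$Z{\left(Q \right)} = 78 + Q$ ($Z{\left(Q \right)} = Q + 78 = 78 + Q$)
$\sqrt{-14762 + \left(\left(-31 - 51\right) \left(-58\right) + Z{\left(X \right)}\right)} = \sqrt{-14762 + \left(\left(-31 - 51\right) \left(-58\right) + \left(78 - \frac{3}{2}\right)\right)} = \sqrt{-14762 + \left(\left(-82\right) \left(-58\right) + \frac{153}{2}\right)} = \sqrt{-14762 + \left(4756 + \frac{153}{2}\right)} = \sqrt{-14762 + \frac{9665}{2}} = \sqrt{- \frac{19859}{2}} = \frac{i \sqrt{39718}}{2}$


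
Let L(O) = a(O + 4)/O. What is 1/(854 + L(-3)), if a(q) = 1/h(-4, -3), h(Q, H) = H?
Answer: 9/7687 ≈ 0.0011708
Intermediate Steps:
a(q) = -⅓ (a(q) = 1/(-3) = -⅓)
L(O) = -1/(3*O)
1/(854 + L(-3)) = 1/(854 - ⅓/(-3)) = 1/(854 - ⅓*(-⅓)) = 1/(854 + ⅑) = 1/(7687/9) = 9/7687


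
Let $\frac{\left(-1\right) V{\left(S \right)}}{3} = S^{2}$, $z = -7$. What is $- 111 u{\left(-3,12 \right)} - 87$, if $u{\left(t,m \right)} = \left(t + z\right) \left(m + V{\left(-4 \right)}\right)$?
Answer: $-40047$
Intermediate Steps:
$V{\left(S \right)} = - 3 S^{2}$
$u{\left(t,m \right)} = \left(-48 + m\right) \left(-7 + t\right)$ ($u{\left(t,m \right)} = \left(t - 7\right) \left(m - 3 \left(-4\right)^{2}\right) = \left(-7 + t\right) \left(m - 48\right) = \left(-7 + t\right) \left(-48 + m\right) = \left(-48 + m\right) \left(-7 + t\right)$)
$- 111 u{\left(-3,12 \right)} - 87 = - 111 \left(336 - -144 - 84 + 12 \left(-3\right)\right) - 87 = - 111 \left(336 + 144 - 84 - 36\right) - 87 = \left(-111\right) 360 - 87 = -39960 - 87 = -40047$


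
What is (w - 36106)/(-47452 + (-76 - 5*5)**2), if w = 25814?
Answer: 10292/37251 ≈ 0.27629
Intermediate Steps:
(w - 36106)/(-47452 + (-76 - 5*5)**2) = (25814 - 36106)/(-47452 + (-76 - 5*5)**2) = -10292/(-47452 + (-76 - 25)**2) = -10292/(-47452 + (-101)**2) = -10292/(-47452 + 10201) = -10292/(-37251) = -10292*(-1/37251) = 10292/37251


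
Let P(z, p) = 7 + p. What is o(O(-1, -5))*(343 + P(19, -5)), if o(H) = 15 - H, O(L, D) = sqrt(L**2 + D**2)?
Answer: 5175 - 345*sqrt(26) ≈ 3415.8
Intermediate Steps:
O(L, D) = sqrt(D**2 + L**2)
o(O(-1, -5))*(343 + P(19, -5)) = (15 - sqrt((-5)**2 + (-1)**2))*(343 + (7 - 5)) = (15 - sqrt(25 + 1))*(343 + 2) = (15 - sqrt(26))*345 = 5175 - 345*sqrt(26)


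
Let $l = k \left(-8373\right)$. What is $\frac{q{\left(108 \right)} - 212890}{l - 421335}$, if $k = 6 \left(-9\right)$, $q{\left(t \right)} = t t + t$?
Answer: $- \frac{201118}{30807} \approx -6.5283$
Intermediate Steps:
$q{\left(t \right)} = t + t^{2}$ ($q{\left(t \right)} = t^{2} + t = t + t^{2}$)
$k = -54$
$l = 452142$ ($l = \left(-54\right) \left(-8373\right) = 452142$)
$\frac{q{\left(108 \right)} - 212890}{l - 421335} = \frac{108 \left(1 + 108\right) - 212890}{452142 - 421335} = \frac{108 \cdot 109 - 212890}{30807} = \left(11772 - 212890\right) \frac{1}{30807} = \left(-201118\right) \frac{1}{30807} = - \frac{201118}{30807}$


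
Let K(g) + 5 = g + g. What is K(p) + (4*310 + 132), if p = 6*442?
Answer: 6671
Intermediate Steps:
p = 2652
K(g) = -5 + 2*g (K(g) = -5 + (g + g) = -5 + 2*g)
K(p) + (4*310 + 132) = (-5 + 2*2652) + (4*310 + 132) = (-5 + 5304) + (1240 + 132) = 5299 + 1372 = 6671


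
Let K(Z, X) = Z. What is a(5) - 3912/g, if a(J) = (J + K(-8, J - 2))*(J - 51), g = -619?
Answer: 89334/619 ≈ 144.32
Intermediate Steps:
a(J) = (-51 + J)*(-8 + J) (a(J) = (J - 8)*(J - 51) = (-8 + J)*(-51 + J) = (-51 + J)*(-8 + J))
a(5) - 3912/g = (408 + 5**2 - 59*5) - 3912/(-619) = (408 + 25 - 295) - 3912*(-1/619) = 138 + 3912/619 = 89334/619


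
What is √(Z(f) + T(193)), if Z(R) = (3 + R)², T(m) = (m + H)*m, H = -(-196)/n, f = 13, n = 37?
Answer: √52743981/37 ≈ 196.28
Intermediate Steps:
H = 196/37 (H = -(-196)/37 = -1*(-196/37) = 196/37 ≈ 5.2973)
T(m) = m*(196/37 + m) (T(m) = (m + 196/37)*m = (196/37 + m)*m = m*(196/37 + m))
√(Z(f) + T(193)) = √((3 + 13)² + (1/37)*193*(196 + 37*193)) = √(16² + (1/37)*193*(196 + 7141)) = √(256 + (1/37)*193*7337) = √(256 + 1416041/37) = √(1425513/37) = √52743981/37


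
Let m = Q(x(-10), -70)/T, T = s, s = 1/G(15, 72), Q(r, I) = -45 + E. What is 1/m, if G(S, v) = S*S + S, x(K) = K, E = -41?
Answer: -1/20640 ≈ -4.8450e-5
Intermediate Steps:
G(S, v) = S + S**2 (G(S, v) = S**2 + S = S + S**2)
Q(r, I) = -86 (Q(r, I) = -45 - 41 = -86)
s = 1/240 (s = 1/(15*(1 + 15)) = 1/(15*16) = 1/240 ≈ 0.0041667)
T = 1/240 ≈ 0.0041667
m = -20640 (m = -86/1/240 = -86*240 = -20640)
1/m = 1/(-20640) = -1/20640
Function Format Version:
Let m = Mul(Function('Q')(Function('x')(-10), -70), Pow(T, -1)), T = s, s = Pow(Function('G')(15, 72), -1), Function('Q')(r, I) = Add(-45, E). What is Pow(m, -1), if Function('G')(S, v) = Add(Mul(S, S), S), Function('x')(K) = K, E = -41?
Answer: Rational(-1, 20640) ≈ -4.8450e-5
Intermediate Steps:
Function('G')(S, v) = Add(S, Pow(S, 2)) (Function('G')(S, v) = Add(Pow(S, 2), S) = Add(S, Pow(S, 2)))
Function('Q')(r, I) = -86 (Function('Q')(r, I) = Add(-45, -41) = -86)
s = Rational(1, 240) (s = Pow(Mul(15, Add(1, 15)), -1) = Pow(Mul(15, 16), -1) = Pow(240, -1) = Rational(1, 240) ≈ 0.0041667)
T = Rational(1, 240) ≈ 0.0041667
m = -20640 (m = Mul(-86, Pow(Rational(1, 240), -1)) = Mul(-86, 240) = -20640)
Pow(m, -1) = Pow(-20640, -1) = Rational(-1, 20640)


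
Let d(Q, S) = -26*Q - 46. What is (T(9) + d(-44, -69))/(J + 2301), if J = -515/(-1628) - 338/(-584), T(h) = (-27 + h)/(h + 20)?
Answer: 1891045728/3966713119 ≈ 0.47673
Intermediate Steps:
d(Q, S) = -46 - 26*Q
T(h) = (-27 + h)/(20 + h)
J = 53189/59422 (J = -515*(-1/1628) - 338*(-1/584) = 515/1628 + 169/292 = 53189/59422 ≈ 0.89511)
(T(9) + d(-44, -69))/(J + 2301) = ((-27 + 9)/(20 + 9) + (-46 - 26*(-44)))/(53189/59422 + 2301) = (-18/29 + (-46 + 1144))/(136783211/59422) = ((1/29)*(-18) + 1098)*(59422/136783211) = (-18/29 + 1098)*(59422/136783211) = (31824/29)*(59422/136783211) = 1891045728/3966713119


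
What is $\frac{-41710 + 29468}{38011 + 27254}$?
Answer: $- \frac{12242}{65265} \approx -0.18757$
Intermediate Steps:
$\frac{-41710 + 29468}{38011 + 27254} = - \frac{12242}{65265}$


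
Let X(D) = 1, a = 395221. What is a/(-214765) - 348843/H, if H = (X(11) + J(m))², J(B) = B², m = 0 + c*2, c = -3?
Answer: -75460324444/294013285 ≈ -256.66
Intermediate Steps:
m = -6 (m = 0 - 3*2 = 0 - 6 = -6)
H = 1369 (H = (1 + (-6)²)² = (1 + 36)² = 37² = 1369)
a/(-214765) - 348843/H = 395221/(-214765) - 348843/1369 = 395221*(-1/214765) - 348843*1/1369 = -395221/214765 - 348843/1369 = -75460324444/294013285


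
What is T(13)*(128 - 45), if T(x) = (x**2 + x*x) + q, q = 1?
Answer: 28137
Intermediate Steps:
T(x) = 1 + 2*x**2 (T(x) = (x**2 + x*x) + 1 = (x**2 + x**2) + 1 = 2*x**2 + 1 = 1 + 2*x**2)
T(13)*(128 - 45) = (1 + 2*13**2)*(128 - 45) = (1 + 2*169)*83 = (1 + 338)*83 = 339*83 = 28137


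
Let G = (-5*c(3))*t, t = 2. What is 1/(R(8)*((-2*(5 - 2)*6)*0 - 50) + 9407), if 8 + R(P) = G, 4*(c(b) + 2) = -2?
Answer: 1/8557 ≈ 0.00011686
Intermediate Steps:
c(b) = -5/2 (c(b) = -2 + (1/4)*(-2) = -2 - 1/2 = -5/2)
G = 25 (G = -5*(-5/2)*2 = (25/2)*2 = 25)
R(P) = 17 (R(P) = -8 + 25 = 17)
1/(R(8)*((-2*(5 - 2)*6)*0 - 50) + 9407) = 1/(17*((-2*(5 - 2)*6)*0 - 50) + 9407) = 1/(17*((-2*3*6)*0 - 50) + 9407) = 1/(17*(-6*6*0 - 50) + 9407) = 1/(17*(-36*0 - 50) + 9407) = 1/(17*(0 - 50) + 9407) = 1/(17*(-50) + 9407) = 1/(-850 + 9407) = 1/8557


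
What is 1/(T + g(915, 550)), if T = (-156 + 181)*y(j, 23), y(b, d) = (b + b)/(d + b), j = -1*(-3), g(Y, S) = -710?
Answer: -13/9155 ≈ -0.0014200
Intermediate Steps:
j = 3
y(b, d) = 2*b/(b + d) (y(b, d) = (2*b)/(b + d) = 2*b/(b + d))
T = 75/13 (T = (-156 + 181)*(2*3/(3 + 23)) = 25*(2*3/26) = 25*(2*3*(1/26)) = 25*(3/13) = 75/13 ≈ 5.7692)
1/(T + g(915, 550)) = 1/(75/13 - 710) = 1/(-9155/13) = -13/9155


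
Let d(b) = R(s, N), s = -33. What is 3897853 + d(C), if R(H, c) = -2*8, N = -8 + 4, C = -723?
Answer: 3897837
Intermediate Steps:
N = -4
R(H, c) = -16
d(b) = -16
3897853 + d(C) = 3897853 - 16 = 3897837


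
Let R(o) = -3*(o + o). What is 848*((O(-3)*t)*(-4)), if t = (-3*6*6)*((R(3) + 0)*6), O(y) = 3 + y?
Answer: 0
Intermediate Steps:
R(o) = -6*o
t = 11664 (t = (-3*6*6)*((-6*3 + 0)*6) = (-18*6)*((-18 + 0)*6) = -(-1944)*6 = -108*(-108) = 11664)
848*((O(-3)*t)*(-4)) = 848*(((3 - 3)*11664)*(-4)) = 848*((0*11664)*(-4)) = 848*(0*(-4)) = 848*0 = 0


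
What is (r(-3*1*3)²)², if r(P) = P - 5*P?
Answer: 1679616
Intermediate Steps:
r(P) = -4*P
(r(-3*1*3)²)² = ((-4*(-3*1)*3)²)² = ((-(-12)*3)²)² = ((-4*(-9))²)² = (36²)² = 1296² = 1679616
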